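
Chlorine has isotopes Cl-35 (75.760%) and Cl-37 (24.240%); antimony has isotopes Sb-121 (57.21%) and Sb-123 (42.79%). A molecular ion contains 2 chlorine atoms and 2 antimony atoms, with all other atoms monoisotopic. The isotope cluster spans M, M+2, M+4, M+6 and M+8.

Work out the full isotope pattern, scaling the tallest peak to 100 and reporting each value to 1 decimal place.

Chlorine pattern (n=2): 0.57395776 : 0.36728448 : 0.05875776
Antimony pattern (n=2): 0.32729841 : 0.48960318 : 0.18309841
Convolve the two distributions (both contribute in 2-u steps):
  M: 0.57395776×0.32729841 = 0.187855
  M+2: 0.57395776×0.48960318 + 0.36728448×0.32729841 = 0.401223
  M+4: 0.57395776×0.18309841 + 0.36728448×0.48960318 + 0.05875776×0.32729841 = 0.304146
  M+6: 0.36728448×0.18309841 + 0.05875776×0.48960318 = 0.096017
  M+8: 0.05875776×0.18309841 = 0.010758
Scale to base peak (0.401223) = 100: 46.8 : 100.0 : 75.8 : 23.9 : 2.7

46.8 : 100.0 : 75.8 : 23.9 : 2.7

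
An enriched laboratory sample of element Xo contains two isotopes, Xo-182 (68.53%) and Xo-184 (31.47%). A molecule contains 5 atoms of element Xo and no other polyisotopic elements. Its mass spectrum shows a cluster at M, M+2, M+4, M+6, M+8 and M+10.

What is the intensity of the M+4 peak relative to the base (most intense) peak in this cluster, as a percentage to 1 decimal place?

(0.6853 + 0.3147)^5 gives M 0.1511, M+2 0.3470, M+4 0.3187, M+6 0.1464, M+8 0.0336, M+10 0.0031; the largest is M+2.
P(M+2) = C(5,1) × 0.6853^4 × 0.3147^1 = 5 × 0.22055806 × 0.3147 = 0.347048 (base)
P(M+4) = C(5,2) × 0.6853^3 × 0.3147^2 = 10 × 0.32184161 × 0.09903609 = 0.318739
Relative intensity = 0.318739 / 0.347048 × 100 = 91.8

91.8%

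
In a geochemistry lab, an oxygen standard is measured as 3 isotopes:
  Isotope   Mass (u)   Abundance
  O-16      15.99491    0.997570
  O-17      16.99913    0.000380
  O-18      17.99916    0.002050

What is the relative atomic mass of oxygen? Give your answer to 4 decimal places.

15.9994 u

Ar = Σ fᵢ·mᵢ = 0.997570 × 15.99491 + 0.000380 × 16.99913 + 0.002050 × 17.99916
= 15.956042 + 0.006460 + 0.036898 = 15.999400 u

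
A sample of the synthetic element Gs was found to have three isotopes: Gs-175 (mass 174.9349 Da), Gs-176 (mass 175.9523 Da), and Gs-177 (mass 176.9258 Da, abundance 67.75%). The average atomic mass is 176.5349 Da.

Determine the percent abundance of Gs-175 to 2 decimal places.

The remaining 32.25% is split between Gs-175 (fraction x) and Gs-176 (fraction 0.3225 − x).
Substituting: 174.9349x + 175.9523(0.3225 − x) = 56.6676705
(174.9349 − 175.9523)x = -0.07694625  ⇒  x = 0.07563, y = 0.24687
Gs-175: 7.56%, Gs-176: 24.69%.

7.56%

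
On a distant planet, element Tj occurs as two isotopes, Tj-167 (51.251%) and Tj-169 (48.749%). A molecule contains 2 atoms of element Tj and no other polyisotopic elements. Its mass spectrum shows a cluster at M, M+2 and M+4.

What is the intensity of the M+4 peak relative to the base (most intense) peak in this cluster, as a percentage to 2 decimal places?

(0.51251 + 0.48749)^2 gives M 0.2627, M+2 0.4997, M+4 0.2376; the largest is M+2.
P(M+2) = C(2,1) × 0.51251^1 × 0.48749^1 = 2 × 0.51251 × 0.48749 = 0.499687 (base)
P(M+4) = C(2,2) × 0.51251^0 × 0.48749^2 = 1 × 1.0000 × 0.2376465 = 0.237647
Relative intensity = 0.237647 / 0.499687 × 100 = 47.56

47.56%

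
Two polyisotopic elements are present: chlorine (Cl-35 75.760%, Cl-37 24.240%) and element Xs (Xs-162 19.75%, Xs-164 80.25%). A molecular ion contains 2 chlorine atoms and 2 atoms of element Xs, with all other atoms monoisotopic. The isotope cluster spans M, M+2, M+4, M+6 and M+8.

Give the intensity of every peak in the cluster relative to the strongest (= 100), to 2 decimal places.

Chlorine pattern (n=2): 0.57395776 : 0.36728448 : 0.05875776
Element Xs pattern (n=2): 0.03900625 : 0.3169875 : 0.64400625
Convolve the two distributions (both contribute in 2-u steps):
  M: 0.57395776×0.03900625 = 0.022388
  M+2: 0.57395776×0.3169875 + 0.36728448×0.03900625 = 0.196264
  M+4: 0.57395776×0.64400625 + 0.36728448×0.3169875 + 0.05875776×0.03900625 = 0.488349
  M+6: 0.36728448×0.64400625 + 0.05875776×0.3169875 = 0.255159
  M+8: 0.05875776×0.64400625 = 0.037840
Scale to base peak (0.488349) = 100: 4.58 : 40.19 : 100.00 : 52.25 : 7.75

4.58 : 40.19 : 100.00 : 52.25 : 7.75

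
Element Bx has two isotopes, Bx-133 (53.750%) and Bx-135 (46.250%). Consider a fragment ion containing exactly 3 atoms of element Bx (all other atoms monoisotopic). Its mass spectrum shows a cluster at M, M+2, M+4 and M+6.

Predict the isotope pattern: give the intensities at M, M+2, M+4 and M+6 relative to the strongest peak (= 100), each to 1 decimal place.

38.7 : 100.0 : 86.0 : 24.7

Each Bx atom is independently Bx-133 (p = 0.53750) or Bx-135 (q = 0.46250); the cluster is the binomial expansion (p + q)^3.
P(M) = 0.53750^3 = 0.155287
P(M+2) = 3 × 0.53750^2 × 0.46250^1 = 0.400857
P(M+4) = 3 × 0.53750^1 × 0.46250^2 = 0.344924
P(M+6) = 0.46250^3 = 0.098932
The M+2 peak is largest (0.400857); scaling to 100 gives 38.7 : 100.0 : 86.0 : 24.7.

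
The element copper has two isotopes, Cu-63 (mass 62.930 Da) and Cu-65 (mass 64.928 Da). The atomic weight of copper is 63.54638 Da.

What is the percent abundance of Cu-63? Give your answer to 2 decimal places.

Writing the weighted mean with unknown fraction x of Cu-63:
62.930·x + 64.928·(1 − x) = 63.54638
(62.930 − 64.928)·x = 63.54638 − 64.928
x = -1.38162 / -1.998 = 0.69150 → 69.15% Cu-63, 30.85% Cu-65.

69.15%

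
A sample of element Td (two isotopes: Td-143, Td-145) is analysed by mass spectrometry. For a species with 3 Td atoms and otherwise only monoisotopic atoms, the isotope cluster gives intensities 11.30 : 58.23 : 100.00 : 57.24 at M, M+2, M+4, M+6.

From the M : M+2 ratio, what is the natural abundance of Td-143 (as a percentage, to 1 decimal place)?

36.8%

Write p for the Td-143 fraction. I(M+2)/I(M) = [C(3,1)·p^2·(1−p)] / p^3 = 3·(1−p)/p = 58.23/11.30 = 5.1531
(1−p)/p = 5.1531/3 = 1.7177  ⇒  p = 1/(1 + 1.7177) = 0.3680
Td-143: 36.8%, Td-145: 63.2%.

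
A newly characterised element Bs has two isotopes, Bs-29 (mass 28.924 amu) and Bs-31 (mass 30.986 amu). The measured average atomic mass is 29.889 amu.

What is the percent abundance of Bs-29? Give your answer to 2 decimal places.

Let x be the fractional abundance of Bs-29; then Bs-31 has abundance 1 − x.
28.924·x + 30.986·(1 − x) = 29.889
(28.924 − 30.986)·x = 29.889 − 30.986
x = -1.097 / -2.062 = 0.53201 → 53.20% Bs-29, 46.80% Bs-31.

53.20%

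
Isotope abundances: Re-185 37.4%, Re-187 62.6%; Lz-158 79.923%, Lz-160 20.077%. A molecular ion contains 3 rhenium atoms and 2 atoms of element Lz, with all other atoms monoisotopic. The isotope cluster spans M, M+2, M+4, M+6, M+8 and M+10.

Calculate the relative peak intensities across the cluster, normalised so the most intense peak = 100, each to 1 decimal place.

9.1 : 50.3 : 100.0 : 84.0 : 26.3 : 2.7

Rhenium pattern (n=3): 0.05231362 : 0.26268713 : 0.43968487 : 0.24531438
Element Lz pattern (n=2): 0.63876859 : 0.32092281 : 0.04030859
Convolve the two distributions (both contribute in 2-u steps):
  M: 0.05231362×0.63876859 = 0.033416
  M+2: 0.05231362×0.32092281 + 0.26268713×0.63876859 = 0.184585
  M+4: 0.05231362×0.04030859 + 0.26268713×0.32092281 + 0.43968487×0.63876859 = 0.367268
  M+6: 0.26268713×0.04030859 + 0.43968487×0.32092281 + 0.24531438×0.63876859 = 0.308393
  M+8: 0.43968487×0.04030859 + 0.24531438×0.32092281 = 0.096450
  M+10: 0.24531438×0.04030859 = 0.009888
Scale to base peak (0.367268) = 100: 9.1 : 50.3 : 100.0 : 84.0 : 26.3 : 2.7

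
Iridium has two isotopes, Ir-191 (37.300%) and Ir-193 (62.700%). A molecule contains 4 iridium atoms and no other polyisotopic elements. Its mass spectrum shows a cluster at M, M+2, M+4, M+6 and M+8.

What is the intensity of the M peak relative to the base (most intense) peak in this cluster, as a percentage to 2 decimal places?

5.26%

(0.37300 + 0.62700)^4 gives M 0.0194, M+2 0.1302, M+4 0.3282, M+6 0.3678, M+8 0.1546; the largest is M+6.
P(M+6) = C(4,3) × 0.37300^1 × 0.62700^3 = 4 × 0.3730 × 0.24649188 = 0.367766 (base)
P(M) = C(4,0) × 0.37300^4 × 0.62700^0 = 1 × 0.01935688 × 1.0000 = 0.019357
Relative intensity = 0.019357 / 0.367766 × 100 = 5.26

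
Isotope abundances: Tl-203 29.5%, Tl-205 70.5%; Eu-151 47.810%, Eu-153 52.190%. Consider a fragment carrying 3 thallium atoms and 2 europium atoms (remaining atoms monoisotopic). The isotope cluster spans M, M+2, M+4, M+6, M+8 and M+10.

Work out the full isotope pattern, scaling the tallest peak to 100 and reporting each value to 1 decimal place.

Thallium pattern (n=3): 0.02567237 : 0.18405787 : 0.43986713 : 0.35040263
Europium pattern (n=2): 0.22857961 : 0.49904078 : 0.27237961
Convolve the two distributions (both contribute in 2-u steps):
  M: 0.02567237×0.22857961 = 0.005868
  M+2: 0.02567237×0.49904078 + 0.18405787×0.22857961 = 0.054883
  M+4: 0.02567237×0.27237961 + 0.18405787×0.49904078 + 0.43986713×0.22857961 = 0.199390
  M+6: 0.18405787×0.27237961 + 0.43986713×0.49904078 + 0.35040263×0.22857961 = 0.349740
  M+8: 0.43986713×0.27237961 + 0.35040263×0.49904078 = 0.294676
  M+10: 0.35040263×0.27237961 = 0.095443
Scale to base peak (0.349740) = 100: 1.7 : 15.7 : 57.0 : 100.0 : 84.3 : 27.3

1.7 : 15.7 : 57.0 : 100.0 : 84.3 : 27.3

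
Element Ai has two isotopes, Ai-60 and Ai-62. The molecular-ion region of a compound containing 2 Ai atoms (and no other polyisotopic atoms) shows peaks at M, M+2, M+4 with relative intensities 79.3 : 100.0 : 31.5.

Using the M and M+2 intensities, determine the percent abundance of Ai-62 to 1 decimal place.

38.7%

Write p for the Ai-60 fraction. I(M+2)/I(M) = [C(2,1)·p^1·(1−p)] / p^2 = 2·(1−p)/p = 100.0/79.3 = 1.2610
(1−p)/p = 1.2610/2 = 0.6305  ⇒  p = 1/(1 + 0.6305) = 0.6133
Ai-60: 61.3%, Ai-62: 38.7%.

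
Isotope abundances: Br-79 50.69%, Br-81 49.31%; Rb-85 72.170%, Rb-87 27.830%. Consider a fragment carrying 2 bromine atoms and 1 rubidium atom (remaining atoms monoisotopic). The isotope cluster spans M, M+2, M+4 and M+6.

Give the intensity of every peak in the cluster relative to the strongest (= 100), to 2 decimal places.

42.90 : 100.00 : 72.78 : 15.65

Bromine pattern (n=2): 0.25694761 : 0.49990478 : 0.24314761
Rubidium pattern (n=1): 0.7217 : 0.2783
Convolve the two distributions (both contribute in 2-u steps):
  M: 0.25694761×0.7217 = 0.185439
  M+2: 0.25694761×0.2783 + 0.49990478×0.7217 = 0.432290
  M+4: 0.49990478×0.2783 + 0.24314761×0.7217 = 0.314603
  M+6: 0.24314761×0.2783 = 0.067668
Scale to base peak (0.432290) = 100: 42.90 : 100.00 : 72.78 : 15.65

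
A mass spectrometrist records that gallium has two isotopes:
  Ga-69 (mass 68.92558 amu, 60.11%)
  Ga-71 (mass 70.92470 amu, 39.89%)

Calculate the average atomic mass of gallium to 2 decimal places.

69.72 amu

Ar = Σ fᵢ·mᵢ = 0.6011 × 68.92558 + 0.3989 × 70.92470
= 41.431166 + 28.291863 = 69.723029 amu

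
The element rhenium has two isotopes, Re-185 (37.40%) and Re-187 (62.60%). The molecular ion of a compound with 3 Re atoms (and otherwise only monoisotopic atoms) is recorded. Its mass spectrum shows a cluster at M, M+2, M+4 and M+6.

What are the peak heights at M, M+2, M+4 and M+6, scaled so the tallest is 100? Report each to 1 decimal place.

11.9 : 59.7 : 100.0 : 55.8

The 3 Re atoms are independent, so intensities follow the terms of (0.3740 + 0.6260)^3.
P(M) = 0.3740^3 = 0.052314
P(M+2) = 3 × 0.3740^2 × 0.6260^1 = 0.262687
P(M+4) = 3 × 0.3740^1 × 0.6260^2 = 0.439685
P(M+6) = 0.6260^3 = 0.245314
The M+4 peak is largest (0.439685); scaling to 100 gives 11.9 : 59.7 : 100.0 : 55.8.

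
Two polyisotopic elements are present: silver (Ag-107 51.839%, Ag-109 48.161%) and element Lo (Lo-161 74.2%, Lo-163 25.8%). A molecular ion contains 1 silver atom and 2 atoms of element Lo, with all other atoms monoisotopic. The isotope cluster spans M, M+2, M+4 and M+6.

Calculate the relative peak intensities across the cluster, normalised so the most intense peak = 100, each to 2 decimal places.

61.56 : 100.00 : 47.21 : 6.91

Silver pattern (n=1): 0.51839 : 0.48161
Element Lo pattern (n=2): 0.550564 : 0.382872 : 0.066564
Convolve the two distributions (both contribute in 2-u steps):
  M: 0.51839×0.550564 = 0.285407
  M+2: 0.51839×0.382872 + 0.48161×0.550564 = 0.463634
  M+4: 0.51839×0.066564 + 0.48161×0.382872 = 0.218901
  M+6: 0.48161×0.066564 = 0.032058
Scale to base peak (0.463634) = 100: 61.56 : 100.00 : 47.21 : 6.91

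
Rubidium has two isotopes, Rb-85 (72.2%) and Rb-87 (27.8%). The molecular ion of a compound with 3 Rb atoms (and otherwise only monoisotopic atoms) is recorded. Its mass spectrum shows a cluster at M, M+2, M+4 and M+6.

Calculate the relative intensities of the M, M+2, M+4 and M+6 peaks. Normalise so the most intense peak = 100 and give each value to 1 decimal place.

The 3 Rb atoms are independent, so intensities follow the terms of (0.722 + 0.278)^3.
P(M) = 0.722^3 = 0.376367
P(M+2) = 3 × 0.722^2 × 0.278^1 = 0.434751
P(M+4) = 3 × 0.722^1 × 0.278^2 = 0.167397
P(M+6) = 0.278^3 = 0.021485
The M+2 peak is largest (0.434751); scaling to 100 gives 86.6 : 100.0 : 38.5 : 4.9.

86.6 : 100.0 : 38.5 : 4.9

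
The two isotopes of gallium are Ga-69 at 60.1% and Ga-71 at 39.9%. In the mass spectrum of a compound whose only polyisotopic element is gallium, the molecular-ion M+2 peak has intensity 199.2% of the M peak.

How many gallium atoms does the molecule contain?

3

For n independent Ga atoms, I(M+2)/I(M) = n · (abundance Ga-71) / (abundance Ga-69) = n · 0.399/0.601.
n = 1.992 × 0.601/0.399 = 3.00 ≈ 3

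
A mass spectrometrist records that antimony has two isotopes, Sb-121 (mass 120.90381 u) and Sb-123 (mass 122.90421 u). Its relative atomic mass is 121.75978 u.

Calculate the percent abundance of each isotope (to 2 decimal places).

Sb-121: 57.21%, Sb-123: 42.79%

Writing the weighted mean with unknown fraction x of Sb-121:
120.90381·x + 122.90421·(1 − x) = 121.75978
(120.90381 − 122.90421)·x = 121.75978 − 122.90421
x = -1.14443 / -2.00040 = 0.57210 → 57.21% Sb-121, 42.79% Sb-123.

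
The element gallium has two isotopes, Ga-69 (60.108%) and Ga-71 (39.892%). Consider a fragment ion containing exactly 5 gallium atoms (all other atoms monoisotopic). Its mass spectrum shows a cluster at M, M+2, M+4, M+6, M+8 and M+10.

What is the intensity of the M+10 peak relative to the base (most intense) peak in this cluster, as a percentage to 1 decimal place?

(0.60108 + 0.39892)^5 gives M 0.0785, M+2 0.2604, M+4 0.3456, M+6 0.2294, M+8 0.0761, M+10 0.0101; the largest is M+4.
P(M+4) = C(5,2) × 0.60108^3 × 0.39892^2 = 10 × 0.2171685 × 0.15913717 = 0.345596 (base)
P(M+10) = C(5,5) × 0.60108^0 × 0.39892^5 = 1 × 1.0000 × 0.0101025 = 0.010103
Relative intensity = 0.010103 / 0.345596 × 100 = 2.9

2.9%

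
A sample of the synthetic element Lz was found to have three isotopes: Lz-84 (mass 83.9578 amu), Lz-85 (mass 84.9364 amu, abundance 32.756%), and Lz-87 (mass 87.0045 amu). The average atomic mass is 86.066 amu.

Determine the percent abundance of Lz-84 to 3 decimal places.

Let x and y be the fractions of Lz-84 and Lz-87. Then x + y = 1 − 0.32756 = 0.67244 and 83.9578x + 87.0045y = 86.066 − 0.32756×84.9364 = 58.244232816.
Substituting: 83.9578x + 87.0045(0.67244 − x) = 58.244232816
(83.9578 − 87.0045)x = -0.261073164  ⇒  x = 0.08569, y = 0.58675
Lz-84: 8.569%, Lz-87: 58.675%.

8.569%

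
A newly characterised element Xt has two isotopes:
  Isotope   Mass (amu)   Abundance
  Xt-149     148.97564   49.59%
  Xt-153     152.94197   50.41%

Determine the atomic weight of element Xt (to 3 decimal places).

Ar = Σ fᵢ·mᵢ = 0.4959 × 148.97564 + 0.5041 × 152.94197
= 73.877020 + 77.098047 = 150.975067 amu

150.975 amu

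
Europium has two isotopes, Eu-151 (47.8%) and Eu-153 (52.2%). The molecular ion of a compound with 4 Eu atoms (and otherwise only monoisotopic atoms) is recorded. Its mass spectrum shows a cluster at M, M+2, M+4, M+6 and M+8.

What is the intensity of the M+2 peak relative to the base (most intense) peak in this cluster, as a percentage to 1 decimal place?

(0.478 + 0.522)^4 gives M 0.0522, M+2 0.2280, M+4 0.3735, M+6 0.2720, M+8 0.0742; the largest is M+4.
P(M+4) = C(4,2) × 0.478^2 × 0.522^2 = 6 × 0.228484 × 0.272484 = 0.373549 (base)
P(M+2) = C(4,1) × 0.478^3 × 0.522^1 = 4 × 0.10921535 × 0.5220 = 0.228042
Relative intensity = 0.228042 / 0.373549 × 100 = 61.0

61.0%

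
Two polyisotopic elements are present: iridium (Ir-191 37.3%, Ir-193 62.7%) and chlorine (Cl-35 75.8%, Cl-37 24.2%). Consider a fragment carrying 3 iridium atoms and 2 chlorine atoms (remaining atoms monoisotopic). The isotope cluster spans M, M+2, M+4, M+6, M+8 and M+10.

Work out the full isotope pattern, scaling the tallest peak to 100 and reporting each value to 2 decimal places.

Iridium pattern (n=3): 0.05189512 : 0.26170165 : 0.43991135 : 0.24649188
Chlorine pattern (n=2): 0.574564 : 0.366872 : 0.058564
Convolve the two distributions (both contribute in 2-u steps):
  M: 0.05189512×0.574564 = 0.029817
  M+2: 0.05189512×0.366872 + 0.26170165×0.574564 = 0.169403
  M+4: 0.05189512×0.058564 + 0.26170165×0.366872 + 0.43991135×0.574564 = 0.351807
  M+6: 0.26170165×0.058564 + 0.43991135×0.366872 + 0.24649188×0.574564 = 0.318343
  M+8: 0.43991135×0.058564 + 0.24649188×0.366872 = 0.116194
  M+10: 0.24649188×0.058564 = 0.014436
Scale to base peak (0.351807) = 100: 8.48 : 48.15 : 100.00 : 90.49 : 33.03 : 4.10

8.48 : 48.15 : 100.00 : 90.49 : 33.03 : 4.10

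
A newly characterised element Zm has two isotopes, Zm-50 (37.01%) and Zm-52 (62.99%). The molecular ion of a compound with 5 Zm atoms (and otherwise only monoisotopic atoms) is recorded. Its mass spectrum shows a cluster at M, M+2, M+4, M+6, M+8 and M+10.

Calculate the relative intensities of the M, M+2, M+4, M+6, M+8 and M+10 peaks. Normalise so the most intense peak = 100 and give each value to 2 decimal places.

2.03 : 17.26 : 58.76 : 100.00 : 85.10 : 28.97

Each Zm atom is independently Zm-50 (p = 0.3701) or Zm-52 (q = 0.6299); the cluster is the binomial expansion (p + q)^5.
P(M) = 0.3701^5 = 0.006944
P(M+2) = 5 × 0.3701^4 × 0.6299^1 = 0.059091
P(M+4) = 10 × 0.3701^3 × 0.6299^2 = 0.201141
P(M+6) = 10 × 0.3701^2 × 0.6299^3 = 0.342336
P(M+8) = 5 × 0.3701^1 × 0.6299^4 = 0.291324
P(M+10) = 0.6299^5 = 0.099165
The M+6 peak is largest (0.342336); scaling to 100 gives 2.03 : 17.26 : 58.76 : 100.00 : 85.10 : 28.97.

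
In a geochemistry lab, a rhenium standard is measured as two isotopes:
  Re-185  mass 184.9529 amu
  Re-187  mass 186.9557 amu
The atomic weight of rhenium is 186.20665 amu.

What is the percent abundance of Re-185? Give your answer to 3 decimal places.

37.400%

With x = fraction of Re-185 (so Re-187 is 1 − x):
184.9529·x + 186.9557·(1 − x) = 186.20665
(184.9529 − 186.9557)·x = 186.20665 − 186.9557
x = -0.74905 / -2.0028 = 0.37400 → 37.400% Re-185, 62.600% Re-187.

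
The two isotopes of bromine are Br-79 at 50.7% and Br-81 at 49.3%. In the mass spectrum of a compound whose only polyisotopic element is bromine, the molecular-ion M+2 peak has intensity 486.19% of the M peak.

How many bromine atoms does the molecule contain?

5

With n Br atoms, P(M+2)/P(M) = C(n,1)·p^(n−1)q / p^n = n·q/p = n · 0.493/0.507.
n = 4.8619 × 0.507/0.493 = 5.00 ≈ 5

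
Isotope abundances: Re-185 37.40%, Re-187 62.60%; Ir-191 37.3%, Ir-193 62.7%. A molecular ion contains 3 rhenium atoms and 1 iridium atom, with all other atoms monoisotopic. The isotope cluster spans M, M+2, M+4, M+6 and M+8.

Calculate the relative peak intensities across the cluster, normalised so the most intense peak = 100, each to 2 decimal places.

Rhenium pattern (n=3): 0.05231362 : 0.26268713 : 0.43968487 : 0.24531438
Iridium pattern (n=1): 0.3730 : 0.6270
Convolve the two distributions (both contribute in 2-u steps):
  M: 0.05231362×0.3730 = 0.019513
  M+2: 0.05231362×0.6270 + 0.26268713×0.3730 = 0.130783
  M+4: 0.26268713×0.6270 + 0.43968487×0.3730 = 0.328707
  M+6: 0.43968487×0.6270 + 0.24531438×0.3730 = 0.367185
  M+8: 0.24531438×0.6270 = 0.153812
Scale to base peak (0.367185) = 100: 5.31 : 35.62 : 89.52 : 100.00 : 41.89

5.31 : 35.62 : 89.52 : 100.00 : 41.89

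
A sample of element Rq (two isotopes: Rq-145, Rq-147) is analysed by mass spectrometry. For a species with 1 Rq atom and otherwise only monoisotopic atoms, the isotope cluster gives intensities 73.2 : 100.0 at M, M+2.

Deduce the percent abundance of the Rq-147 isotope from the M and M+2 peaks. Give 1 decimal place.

57.7%

Write p for the Rq-145 fraction. I(M+2)/I(M) = [C(1,1)·p^0·(1−p)] / p^1 = 1·(1−p)/p = 100.0/73.2 = 1.3661
(1−p)/p = 1.3661/1 = 1.3661  ⇒  p = 1/(1 + 1.3661) = 0.4226
Rq-145: 42.3%, Rq-147: 57.7%.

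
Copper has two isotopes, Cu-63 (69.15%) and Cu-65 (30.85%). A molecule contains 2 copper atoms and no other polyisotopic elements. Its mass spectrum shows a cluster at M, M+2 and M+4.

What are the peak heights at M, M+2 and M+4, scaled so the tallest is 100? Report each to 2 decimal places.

100.00 : 89.23 : 19.90

Expanding (0.6915 + 0.3085)^2:
P(M) = 0.6915^2 = 0.478172
P(M+2) = 2 × 0.6915^1 × 0.3085^1 = 0.426656
P(M+4) = 0.3085^2 = 0.095172
The M peak is largest (0.478172); scaling to 100 gives 100.00 : 89.23 : 19.90.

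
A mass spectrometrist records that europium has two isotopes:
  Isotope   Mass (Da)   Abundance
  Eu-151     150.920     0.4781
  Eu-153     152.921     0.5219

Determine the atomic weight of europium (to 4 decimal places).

Ar = Σ fᵢ·mᵢ = 0.4781 × 150.920 + 0.5219 × 152.921
= 72.15485 + 79.80947 = 151.96432 Da

151.9643 Da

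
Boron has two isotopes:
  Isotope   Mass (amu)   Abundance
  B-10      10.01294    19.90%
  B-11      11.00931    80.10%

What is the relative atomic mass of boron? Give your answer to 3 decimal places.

Average mass = Σ (abundance × isotope mass) = 0.1990 × 10.01294 + 0.8010 × 11.00931
= 1.992575 + 8.818457 = 10.811032 amu

10.811 amu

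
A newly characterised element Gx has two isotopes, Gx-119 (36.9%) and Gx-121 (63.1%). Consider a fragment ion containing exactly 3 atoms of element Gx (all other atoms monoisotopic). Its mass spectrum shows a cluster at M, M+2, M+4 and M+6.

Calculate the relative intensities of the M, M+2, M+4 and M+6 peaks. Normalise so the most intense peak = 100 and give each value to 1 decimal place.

11.4 : 58.5 : 100.0 : 57.0

The 3 Gx atoms are independent, so intensities follow the terms of (0.369 + 0.631)^3.
P(M) = 0.369^3 = 0.050243
P(M+2) = 3 × 0.369^2 × 0.631^1 = 0.257753
P(M+4) = 3 × 0.369^1 × 0.631^2 = 0.440764
P(M+6) = 0.631^3 = 0.251240
The M+4 peak is largest (0.440764); scaling to 100 gives 11.4 : 58.5 : 100.0 : 57.0.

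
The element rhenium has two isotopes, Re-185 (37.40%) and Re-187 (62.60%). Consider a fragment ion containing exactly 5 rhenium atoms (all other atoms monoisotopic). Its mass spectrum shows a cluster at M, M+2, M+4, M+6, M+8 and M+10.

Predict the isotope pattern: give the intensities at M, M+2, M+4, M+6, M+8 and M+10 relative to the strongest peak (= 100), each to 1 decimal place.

2.1 : 17.8 : 59.7 : 100.0 : 83.7 : 28.0

The 5 Re atoms are independent, so intensities follow the terms of (0.3740 + 0.6260)^5.
P(M) = 0.3740^5 = 0.007317
P(M+2) = 5 × 0.3740^4 × 0.6260^1 = 0.061239
P(M+4) = 10 × 0.3740^3 × 0.6260^2 = 0.205005
P(M+6) = 10 × 0.3740^2 × 0.6260^3 = 0.343136
P(M+8) = 5 × 0.3740^1 × 0.6260^4 = 0.287170
P(M+10) = 0.6260^5 = 0.096133
The M+6 peak is largest (0.343136); scaling to 100 gives 2.1 : 17.8 : 59.7 : 100.0 : 83.7 : 28.0.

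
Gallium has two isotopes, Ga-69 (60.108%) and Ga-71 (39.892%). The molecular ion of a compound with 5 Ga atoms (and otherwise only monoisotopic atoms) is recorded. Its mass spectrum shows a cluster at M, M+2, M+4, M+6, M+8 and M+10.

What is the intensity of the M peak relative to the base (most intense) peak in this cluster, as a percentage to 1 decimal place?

22.7%

Term probabilities: M 0.0785, M+2 0.2604, M+4 0.3456, M+6 0.2294, M+8 0.0761, M+10 0.0101. Base peak = M+4.
P(M+4) = C(5,2) × 0.60108^3 × 0.39892^2 = 10 × 0.2171685 × 0.15913717 = 0.345596 (base)
P(M) = C(5,0) × 0.60108^5 × 0.39892^0 = 1 × 0.07846236 × 1.0000 = 0.078462
Relative intensity = 0.078462 / 0.345596 × 100 = 22.7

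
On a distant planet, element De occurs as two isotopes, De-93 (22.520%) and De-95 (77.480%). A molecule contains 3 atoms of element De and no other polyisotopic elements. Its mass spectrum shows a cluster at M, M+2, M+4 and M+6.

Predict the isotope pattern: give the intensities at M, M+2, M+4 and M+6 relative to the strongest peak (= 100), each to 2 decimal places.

The 3 De atoms are independent, so intensities follow the terms of (0.22520 + 0.77480)^3.
P(M) = 0.22520^3 = 0.011421
P(M+2) = 3 × 0.22520^2 × 0.77480^1 = 0.117882
P(M+4) = 3 × 0.22520^1 × 0.77480^2 = 0.405573
P(M+6) = 0.77480^3 = 0.465124
The M+6 peak is largest (0.465124); scaling to 100 gives 2.46 : 25.34 : 87.20 : 100.00.

2.46 : 25.34 : 87.20 : 100.00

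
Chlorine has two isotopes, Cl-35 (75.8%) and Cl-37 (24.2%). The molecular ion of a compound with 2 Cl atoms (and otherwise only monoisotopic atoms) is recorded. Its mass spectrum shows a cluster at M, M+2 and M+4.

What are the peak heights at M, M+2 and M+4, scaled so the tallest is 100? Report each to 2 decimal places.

The 2 Cl atoms are independent, so intensities follow the terms of (0.758 + 0.242)^2.
P(M) = 0.758^2 = 0.574564
P(M+2) = 2 × 0.758^1 × 0.242^1 = 0.366872
P(M+4) = 0.242^2 = 0.058564
The M peak is largest (0.574564); scaling to 100 gives 100.00 : 63.85 : 10.19.

100.00 : 63.85 : 10.19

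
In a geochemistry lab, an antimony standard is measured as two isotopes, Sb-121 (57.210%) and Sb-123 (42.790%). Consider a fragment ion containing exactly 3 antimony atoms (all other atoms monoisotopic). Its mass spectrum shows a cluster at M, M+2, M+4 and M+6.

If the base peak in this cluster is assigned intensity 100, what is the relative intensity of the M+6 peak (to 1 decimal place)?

18.6

Term probabilities: M 0.1872, M+2 0.4202, M+4 0.3143, M+6 0.0783. Base peak = M+2.
P(M+2) = C(3,1) × 0.57210^2 × 0.42790^1 = 3 × 0.32729841 × 0.4279 = 0.420153 (base)
P(M+6) = C(3,3) × 0.57210^0 × 0.42790^3 = 1 × 1.0000 × 0.07834781 = 0.078348
Relative intensity = 0.078348 / 0.420153 × 100 = 18.6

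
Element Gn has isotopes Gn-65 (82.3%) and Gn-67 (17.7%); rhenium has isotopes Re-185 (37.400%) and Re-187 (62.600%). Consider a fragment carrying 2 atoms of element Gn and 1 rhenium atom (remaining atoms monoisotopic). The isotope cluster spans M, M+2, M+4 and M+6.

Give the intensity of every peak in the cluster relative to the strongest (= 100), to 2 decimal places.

Element Gn pattern (n=2): 0.677329 : 0.291342 : 0.031329
Rhenium pattern (n=1): 0.3740 : 0.6260
Convolve the two distributions (both contribute in 2-u steps):
  M: 0.677329×0.3740 = 0.253321
  M+2: 0.677329×0.6260 + 0.291342×0.3740 = 0.532970
  M+4: 0.291342×0.6260 + 0.031329×0.3740 = 0.194097
  M+6: 0.031329×0.6260 = 0.019612
Scale to base peak (0.532970) = 100: 47.53 : 100.00 : 36.42 : 3.68

47.53 : 100.00 : 36.42 : 3.68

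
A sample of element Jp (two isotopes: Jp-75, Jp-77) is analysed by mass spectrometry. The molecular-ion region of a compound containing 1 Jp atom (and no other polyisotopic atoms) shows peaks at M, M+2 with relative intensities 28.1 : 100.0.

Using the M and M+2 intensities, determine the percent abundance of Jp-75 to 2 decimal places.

21.94%

Write p for the Jp-75 fraction. I(M+2)/I(M) = [C(1,1)·p^0·(1−p)] / p^1 = 1·(1−p)/p = 100.0/28.1 = 3.5587
(1−p)/p = 3.5587/1 = 3.5587  ⇒  p = 1/(1 + 3.5587) = 0.2194
Jp-75: 21.94%, Jp-77: 78.06%.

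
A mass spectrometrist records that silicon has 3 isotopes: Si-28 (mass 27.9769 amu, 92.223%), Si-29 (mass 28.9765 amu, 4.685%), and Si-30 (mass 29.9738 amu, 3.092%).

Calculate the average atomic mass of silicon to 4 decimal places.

Average mass = Σ (abundance × isotope mass) = 0.92223 × 27.9769 + 0.04685 × 28.9765 + 0.03092 × 29.9738
= 25.80114 + 1.35755 + 0.92679 = 28.08548 amu

28.0855 amu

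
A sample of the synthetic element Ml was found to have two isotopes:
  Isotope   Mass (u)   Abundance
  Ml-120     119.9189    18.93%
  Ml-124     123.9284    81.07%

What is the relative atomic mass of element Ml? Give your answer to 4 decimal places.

123.1694 u

The abundance-weighted mean is 0.1893 × 119.9189 + 0.8107 × 123.9284
= 22.70065 + 100.46875 = 123.16940 u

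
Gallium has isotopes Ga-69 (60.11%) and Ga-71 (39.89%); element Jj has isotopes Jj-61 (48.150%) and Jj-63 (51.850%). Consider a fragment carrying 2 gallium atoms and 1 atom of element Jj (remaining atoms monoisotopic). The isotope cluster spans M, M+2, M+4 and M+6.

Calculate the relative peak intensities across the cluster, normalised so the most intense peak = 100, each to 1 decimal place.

Gallium pattern (n=2): 0.36132121 : 0.47955758 : 0.15912121
Element Jj pattern (n=1): 0.4815 : 0.5185
Convolve the two distributions (both contribute in 2-u steps):
  M: 0.36132121×0.4815 = 0.173976
  M+2: 0.36132121×0.5185 + 0.47955758×0.4815 = 0.418252
  M+4: 0.47955758×0.5185 + 0.15912121×0.4815 = 0.325267
  M+6: 0.15912121×0.5185 = 0.082504
Scale to base peak (0.418252) = 100: 41.6 : 100.0 : 77.8 : 19.7

41.6 : 100.0 : 77.8 : 19.7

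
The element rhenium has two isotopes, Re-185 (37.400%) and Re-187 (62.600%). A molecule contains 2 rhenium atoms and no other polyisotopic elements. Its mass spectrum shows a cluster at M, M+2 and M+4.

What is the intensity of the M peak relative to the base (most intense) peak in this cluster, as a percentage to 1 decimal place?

Binomial terms of (0.37400 + 0.62600)^2: M 0.1399, M+2 0.4682, M+4 0.3919 → M+2 is the base peak.
P(M+2) = C(2,1) × 0.37400^1 × 0.62600^1 = 2 × 0.3740 × 0.6260 = 0.468248 (base)
P(M) = C(2,0) × 0.37400^2 × 0.62600^0 = 1 × 0.139876 × 1.0000 = 0.139876
Relative intensity = 0.139876 / 0.468248 × 100 = 29.9

29.9%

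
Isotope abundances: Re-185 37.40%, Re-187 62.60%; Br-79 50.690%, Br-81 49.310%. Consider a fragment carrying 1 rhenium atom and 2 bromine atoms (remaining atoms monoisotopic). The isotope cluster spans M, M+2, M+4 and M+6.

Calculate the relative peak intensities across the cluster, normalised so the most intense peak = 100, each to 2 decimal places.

Rhenium pattern (n=1): 0.3740 : 0.6260
Bromine pattern (n=2): 0.25694761 : 0.49990478 : 0.24314761
Convolve the two distributions (both contribute in 2-u steps):
  M: 0.3740×0.25694761 = 0.096098
  M+2: 0.3740×0.49990478 + 0.6260×0.25694761 = 0.347814
  M+4: 0.3740×0.24314761 + 0.6260×0.49990478 = 0.403878
  M+6: 0.6260×0.24314761 = 0.152210
Scale to base peak (0.403878) = 100: 23.79 : 86.12 : 100.00 : 37.69

23.79 : 86.12 : 100.00 : 37.69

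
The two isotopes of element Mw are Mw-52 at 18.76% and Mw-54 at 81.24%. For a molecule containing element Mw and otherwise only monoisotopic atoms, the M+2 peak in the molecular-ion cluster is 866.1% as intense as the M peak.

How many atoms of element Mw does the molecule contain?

With n Mw atoms, P(M+2)/P(M) = C(n,1)·p^(n−1)q / p^n = n·q/p = n · 0.8124/0.1876.
n = 8.661 × 0.1876/0.8124 = 2.00 ≈ 2

2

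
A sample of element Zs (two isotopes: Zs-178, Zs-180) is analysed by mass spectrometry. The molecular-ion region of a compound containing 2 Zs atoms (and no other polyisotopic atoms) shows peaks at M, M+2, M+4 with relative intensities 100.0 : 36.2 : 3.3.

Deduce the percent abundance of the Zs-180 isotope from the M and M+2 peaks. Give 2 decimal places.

Write p for the Zs-178 fraction. I(M+2)/I(M) = [C(2,1)·p^1·(1−p)] / p^2 = 2·(1−p)/p = 36.2/100.0 = 0.3620
(1−p)/p = 0.3620/2 = 0.1810  ⇒  p = 1/(1 + 0.1810) = 0.8467
Zs-178: 84.67%, Zs-180: 15.33%.

15.33%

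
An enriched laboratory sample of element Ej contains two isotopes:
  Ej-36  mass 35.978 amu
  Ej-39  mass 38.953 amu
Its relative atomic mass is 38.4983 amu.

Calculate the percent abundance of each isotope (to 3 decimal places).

Ej-36: 15.284%, Ej-39: 84.716%

With x = fraction of Ej-36 (so Ej-39 is 1 − x):
35.978·x + 38.953·(1 − x) = 38.4983
(35.978 − 38.953)·x = 38.4983 − 38.953
x = -0.4547 / -2.975 = 0.15284 → 15.284% Ej-36, 84.716% Ej-39.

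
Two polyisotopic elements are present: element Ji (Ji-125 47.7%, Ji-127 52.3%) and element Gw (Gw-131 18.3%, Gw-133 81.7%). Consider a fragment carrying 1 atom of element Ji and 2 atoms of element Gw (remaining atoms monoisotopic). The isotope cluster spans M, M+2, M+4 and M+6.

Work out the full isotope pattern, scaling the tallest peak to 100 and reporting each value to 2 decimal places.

3.36 : 33.73 : 100.00 : 73.53

Element Ji pattern (n=1): 0.4770 : 0.5230
Element Gw pattern (n=2): 0.033489 : 0.299022 : 0.667489
Convolve the two distributions (both contribute in 2-u steps):
  M: 0.4770×0.033489 = 0.015974
  M+2: 0.4770×0.299022 + 0.5230×0.033489 = 0.160148
  M+4: 0.4770×0.667489 + 0.5230×0.299022 = 0.474781
  M+6: 0.5230×0.667489 = 0.349097
Scale to base peak (0.474781) = 100: 3.36 : 33.73 : 100.00 : 73.53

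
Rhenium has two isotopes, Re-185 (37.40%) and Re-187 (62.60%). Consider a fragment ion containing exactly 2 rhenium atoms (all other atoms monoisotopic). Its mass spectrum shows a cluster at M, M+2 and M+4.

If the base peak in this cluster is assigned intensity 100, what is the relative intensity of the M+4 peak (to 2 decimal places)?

83.69

(0.3740 + 0.6260)^2 gives M 0.1399, M+2 0.4682, M+4 0.3919; the largest is M+2.
P(M+2) = C(2,1) × 0.3740^1 × 0.6260^1 = 2 × 0.3740 × 0.6260 = 0.468248 (base)
P(M+4) = C(2,2) × 0.3740^0 × 0.6260^2 = 1 × 1.0000 × 0.391876 = 0.391876
Relative intensity = 0.391876 / 0.468248 × 100 = 83.69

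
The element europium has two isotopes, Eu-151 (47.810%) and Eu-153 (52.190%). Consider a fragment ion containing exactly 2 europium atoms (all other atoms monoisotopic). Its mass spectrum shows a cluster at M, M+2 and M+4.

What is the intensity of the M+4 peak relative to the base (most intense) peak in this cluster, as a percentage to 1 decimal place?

Binomial terms of (0.47810 + 0.52190)^2: M 0.2286, M+2 0.4990, M+4 0.2724 → M+2 is the base peak.
P(M+2) = C(2,1) × 0.47810^1 × 0.52190^1 = 2 × 0.4781 × 0.5219 = 0.499041 (base)
P(M+4) = C(2,2) × 0.47810^0 × 0.52190^2 = 1 × 1.0000 × 0.27237961 = 0.272380
Relative intensity = 0.272380 / 0.499041 × 100 = 54.6

54.6%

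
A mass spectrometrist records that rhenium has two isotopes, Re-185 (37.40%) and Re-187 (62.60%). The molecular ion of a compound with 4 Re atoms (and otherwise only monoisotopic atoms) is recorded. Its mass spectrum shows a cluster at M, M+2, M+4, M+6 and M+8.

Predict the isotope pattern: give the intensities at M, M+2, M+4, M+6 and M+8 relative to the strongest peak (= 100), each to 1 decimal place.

5.3 : 35.7 : 89.6 : 100.0 : 41.8

The 4 Re atoms are independent, so intensities follow the terms of (0.3740 + 0.6260)^4.
P(M) = 0.3740^4 = 0.019565
P(M+2) = 4 × 0.3740^3 × 0.6260^1 = 0.130993
P(M+4) = 6 × 0.3740^2 × 0.6260^2 = 0.328884
P(M+6) = 4 × 0.3740^1 × 0.6260^3 = 0.366990
P(M+8) = 0.6260^4 = 0.153567
The M+6 peak is largest (0.366990); scaling to 100 gives 5.3 : 35.7 : 89.6 : 100.0 : 41.8.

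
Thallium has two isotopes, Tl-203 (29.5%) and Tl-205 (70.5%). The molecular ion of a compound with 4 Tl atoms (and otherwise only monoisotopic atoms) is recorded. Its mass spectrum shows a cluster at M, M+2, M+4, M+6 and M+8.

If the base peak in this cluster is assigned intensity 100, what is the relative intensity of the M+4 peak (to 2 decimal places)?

Binomial terms of (0.295 + 0.705)^4: M 0.0076, M+2 0.0724, M+4 0.2595, M+6 0.4135, M+8 0.2470 → M+6 is the base peak.
P(M+6) = C(4,3) × 0.295^1 × 0.705^3 = 4 × 0.2950 × 0.35040263 = 0.413475 (base)
P(M+4) = C(4,2) × 0.295^2 × 0.705^2 = 6 × 0.087025 × 0.497025 = 0.259522
Relative intensity = 0.259522 / 0.413475 × 100 = 62.77

62.77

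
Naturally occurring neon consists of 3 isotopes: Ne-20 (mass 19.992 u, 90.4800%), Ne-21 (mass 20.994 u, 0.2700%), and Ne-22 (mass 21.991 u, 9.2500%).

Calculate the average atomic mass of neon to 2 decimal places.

20.18 u

Average mass = Σ (abundance × isotope mass) = 0.904800 × 19.992 + 0.002700 × 20.994 + 0.092500 × 21.991
= 18.0888 + 0.0567 + 2.0342 = 20.1797 u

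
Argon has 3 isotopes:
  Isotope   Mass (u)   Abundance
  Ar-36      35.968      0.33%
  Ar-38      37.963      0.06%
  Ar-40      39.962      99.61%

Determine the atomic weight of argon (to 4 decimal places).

39.9476 u

The abundance-weighted mean is 0.0033 × 35.968 + 0.0006 × 37.963 + 0.9961 × 39.962
= 0.11869 + 0.02278 + 39.80615 = 39.94762 u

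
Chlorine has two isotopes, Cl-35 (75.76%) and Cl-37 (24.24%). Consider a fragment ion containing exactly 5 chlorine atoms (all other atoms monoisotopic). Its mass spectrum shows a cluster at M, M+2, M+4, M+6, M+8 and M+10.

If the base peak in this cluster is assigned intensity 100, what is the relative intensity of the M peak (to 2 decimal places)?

62.51

(0.7576 + 0.2424)^5 gives M 0.2496, M+2 0.3993, M+4 0.2555, M+6 0.0817, M+8 0.0131, M+10 0.0008; the largest is M+2.
P(M+2) = C(5,1) × 0.7576^4 × 0.2424^1 = 5 × 0.32942751 × 0.2424 = 0.399266 (base)
P(M) = C(5,0) × 0.7576^5 × 0.2424^0 = 1 × 0.24957428 × 1.0000 = 0.249574
Relative intensity = 0.249574 / 0.399266 × 100 = 62.51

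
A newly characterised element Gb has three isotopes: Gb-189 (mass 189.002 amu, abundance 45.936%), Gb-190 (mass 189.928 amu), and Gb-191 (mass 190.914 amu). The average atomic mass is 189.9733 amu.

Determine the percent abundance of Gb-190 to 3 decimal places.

The remaining 54.064% is split between Gb-190 (fraction x) and Gb-191 (fraction 0.54064 − x).
Substituting: 189.928x + 190.914(0.54064 − x) = 103.15334128
(189.928 − 190.914)x = -0.06240368  ⇒  x = 0.06329, y = 0.47735
Gb-190: 6.329%, Gb-191: 47.735%.

6.329%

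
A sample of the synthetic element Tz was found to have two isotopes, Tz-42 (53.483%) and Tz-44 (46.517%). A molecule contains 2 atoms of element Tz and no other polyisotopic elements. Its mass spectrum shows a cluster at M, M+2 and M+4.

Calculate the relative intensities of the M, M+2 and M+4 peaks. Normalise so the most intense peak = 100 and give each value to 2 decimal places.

57.49 : 100.00 : 43.49

Each Tz atom is independently Tz-42 (p = 0.53483) or Tz-44 (q = 0.46517); the cluster is the binomial expansion (p + q)^2.
P(M) = 0.53483^2 = 0.286043
P(M+2) = 2 × 0.53483^1 × 0.46517^1 = 0.497574
P(M+4) = 0.46517^2 = 0.216383
The M+2 peak is largest (0.497574); scaling to 100 gives 57.49 : 100.00 : 43.49.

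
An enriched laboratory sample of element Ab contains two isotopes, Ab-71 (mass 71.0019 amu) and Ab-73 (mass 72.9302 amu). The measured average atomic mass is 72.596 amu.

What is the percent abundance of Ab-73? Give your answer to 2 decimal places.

82.67%

With x = fraction of Ab-71 (so Ab-73 is 1 − x):
71.0019·x + 72.9302·(1 − x) = 72.596
(71.0019 − 72.9302)·x = 72.596 − 72.9302
x = -0.3342 / -1.9283 = 0.17331 → 17.33% Ab-71, 82.67% Ab-73.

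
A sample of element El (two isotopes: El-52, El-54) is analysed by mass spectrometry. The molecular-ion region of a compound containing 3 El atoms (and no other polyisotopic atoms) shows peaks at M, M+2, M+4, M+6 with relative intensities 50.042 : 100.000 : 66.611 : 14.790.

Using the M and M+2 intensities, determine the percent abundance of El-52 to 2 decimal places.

60.02%

Write p for the El-52 fraction. I(M+2)/I(M) = [C(3,1)·p^2·(1−p)] / p^3 = 3·(1−p)/p = 100.000/50.042 = 1.9983
(1−p)/p = 1.9983/3 = 0.6661  ⇒  p = 1/(1 + 0.6661) = 0.6002
El-52: 60.02%, El-54: 39.98%.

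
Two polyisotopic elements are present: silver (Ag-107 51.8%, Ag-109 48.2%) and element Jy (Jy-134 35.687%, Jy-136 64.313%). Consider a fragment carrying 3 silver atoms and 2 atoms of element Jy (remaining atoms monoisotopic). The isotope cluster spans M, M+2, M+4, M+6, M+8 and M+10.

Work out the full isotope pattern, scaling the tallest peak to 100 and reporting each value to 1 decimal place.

5.2 : 33.3 : 82.7 : 100.0 : 59.0 : 13.6

Silver pattern (n=3): 0.13899183 : 0.3879965 : 0.3610315 : 0.11198017
Element Jy pattern (n=2): 0.1273562 : 0.45902761 : 0.4136162
Convolve the two distributions (both contribute in 2-u steps):
  M: 0.13899183×0.1273562 = 0.017701
  M+2: 0.13899183×0.45902761 + 0.3879965×0.1273562 = 0.113215
  M+4: 0.13899183×0.4136162 + 0.3879965×0.45902761 + 0.3610315×0.1273562 = 0.281570
  M+6: 0.3879965×0.4136162 + 0.3610315×0.45902761 + 0.11198017×0.1273562 = 0.340466
  M+8: 0.3610315×0.4136162 + 0.11198017×0.45902761 = 0.200730
  M+10: 0.11198017×0.4136162 = 0.046317
Scale to base peak (0.340466) = 100: 5.2 : 33.3 : 82.7 : 100.0 : 59.0 : 13.6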